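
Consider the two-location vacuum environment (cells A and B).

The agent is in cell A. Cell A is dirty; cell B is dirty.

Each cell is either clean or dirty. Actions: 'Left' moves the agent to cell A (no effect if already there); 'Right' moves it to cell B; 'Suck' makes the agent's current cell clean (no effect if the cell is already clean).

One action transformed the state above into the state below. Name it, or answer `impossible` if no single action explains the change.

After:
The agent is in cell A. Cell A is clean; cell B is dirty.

try  Left: <A|dirty|dirty>
try Right: <B|dirty|dirty>
try  Suck: <A|clean|dirty>  ← match

Suck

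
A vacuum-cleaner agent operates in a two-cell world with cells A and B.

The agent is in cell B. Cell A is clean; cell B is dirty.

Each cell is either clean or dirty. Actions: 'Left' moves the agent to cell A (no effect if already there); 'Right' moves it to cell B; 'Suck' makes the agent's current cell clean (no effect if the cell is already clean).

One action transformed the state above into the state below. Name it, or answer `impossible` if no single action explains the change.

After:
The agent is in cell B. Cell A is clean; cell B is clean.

Suck

try  Left: in A — A clean, B dirty
try Right: in B — A clean, B dirty
try  Suck: in B — A clean, B clean  ← match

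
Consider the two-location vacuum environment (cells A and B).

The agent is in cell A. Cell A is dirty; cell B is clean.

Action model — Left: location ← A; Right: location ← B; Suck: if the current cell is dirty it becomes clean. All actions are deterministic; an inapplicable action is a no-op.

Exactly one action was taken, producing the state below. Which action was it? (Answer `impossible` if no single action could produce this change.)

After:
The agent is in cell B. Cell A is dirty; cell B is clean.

Right

try  Left: in A — A dirty, B clean
try Right: in B — A dirty, B clean  ← match
try  Suck: in A — A clean, B clean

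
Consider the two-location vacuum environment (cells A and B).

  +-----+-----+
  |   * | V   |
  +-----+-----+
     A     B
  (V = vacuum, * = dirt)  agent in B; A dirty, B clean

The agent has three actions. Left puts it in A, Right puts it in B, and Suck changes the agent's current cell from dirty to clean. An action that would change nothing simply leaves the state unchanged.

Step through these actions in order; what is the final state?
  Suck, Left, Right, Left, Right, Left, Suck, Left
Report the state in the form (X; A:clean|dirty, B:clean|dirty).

(A; A:clean, B:clean)

1) do Suck; now (B; A:dirty, B:clean)
2) do Left; now (A; A:dirty, B:clean)
3) do Right; now (B; A:dirty, B:clean)
4) do Left; now (A; A:dirty, B:clean)
5) do Right; now (B; A:dirty, B:clean)
6) do Left; now (A; A:dirty, B:clean)
7) do Suck; now (A; A:clean, B:clean)
8) do Left; now (A; A:clean, B:clean)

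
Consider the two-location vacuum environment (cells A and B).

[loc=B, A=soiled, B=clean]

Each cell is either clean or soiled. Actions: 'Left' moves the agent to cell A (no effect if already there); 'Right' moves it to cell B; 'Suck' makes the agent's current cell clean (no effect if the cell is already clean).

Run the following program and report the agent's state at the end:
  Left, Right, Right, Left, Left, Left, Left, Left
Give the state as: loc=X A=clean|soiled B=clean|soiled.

t=1 Left ⇒ loc=A A=soiled B=clean
t=2 Right ⇒ loc=B A=soiled B=clean
t=3 Right ⇒ loc=B A=soiled B=clean
t=4 Left ⇒ loc=A A=soiled B=clean
t=5 Left ⇒ loc=A A=soiled B=clean
t=6 Left ⇒ loc=A A=soiled B=clean
t=7 Left ⇒ loc=A A=soiled B=clean
t=8 Left ⇒ loc=A A=soiled B=clean

loc=A A=soiled B=clean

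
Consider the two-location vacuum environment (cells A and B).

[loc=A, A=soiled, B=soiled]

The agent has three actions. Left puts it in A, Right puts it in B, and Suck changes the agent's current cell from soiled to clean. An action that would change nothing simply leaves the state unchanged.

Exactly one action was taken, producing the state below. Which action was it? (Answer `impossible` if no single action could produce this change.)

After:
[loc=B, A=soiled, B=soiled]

try  Left: in A — A soiled, B soiled
try Right: in B — A soiled, B soiled  ← match
try  Suck: in A — A clean, B soiled

Right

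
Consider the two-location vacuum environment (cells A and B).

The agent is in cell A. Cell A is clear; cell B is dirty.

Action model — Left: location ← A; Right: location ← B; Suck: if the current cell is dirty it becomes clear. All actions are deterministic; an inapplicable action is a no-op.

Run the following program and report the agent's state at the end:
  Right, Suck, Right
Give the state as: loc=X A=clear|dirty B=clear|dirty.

loc=B A=clear B=clear

[1] after Right: loc=B A=clear B=dirty
[2] after Suck: loc=B A=clear B=clear
[3] after Right: loc=B A=clear B=clear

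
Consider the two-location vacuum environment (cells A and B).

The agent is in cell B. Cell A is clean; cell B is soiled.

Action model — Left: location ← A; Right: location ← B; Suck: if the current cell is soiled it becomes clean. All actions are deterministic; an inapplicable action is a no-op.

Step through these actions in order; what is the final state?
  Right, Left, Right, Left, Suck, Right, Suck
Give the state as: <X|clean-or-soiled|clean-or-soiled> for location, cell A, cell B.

step 1/7 (Right): <B|clean|soiled>
step 2/7 (Left): <A|clean|soiled>
step 3/7 (Right): <B|clean|soiled>
step 4/7 (Left): <A|clean|soiled>
step 5/7 (Suck): <A|clean|soiled>
step 6/7 (Right): <B|clean|soiled>
step 7/7 (Suck): <B|clean|clean>

<B|clean|clean>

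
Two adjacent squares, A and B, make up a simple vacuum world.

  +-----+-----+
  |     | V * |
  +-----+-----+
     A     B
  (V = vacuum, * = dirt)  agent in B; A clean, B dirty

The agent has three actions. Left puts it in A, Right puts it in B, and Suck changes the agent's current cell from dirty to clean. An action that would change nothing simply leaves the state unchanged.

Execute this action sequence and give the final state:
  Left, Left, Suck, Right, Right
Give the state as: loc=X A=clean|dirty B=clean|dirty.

step 1/5 (Left): loc=A A=clean B=dirty
step 2/5 (Left): loc=A A=clean B=dirty
step 3/5 (Suck): loc=A A=clean B=dirty
step 4/5 (Right): loc=B A=clean B=dirty
step 5/5 (Right): loc=B A=clean B=dirty

loc=B A=clean B=dirty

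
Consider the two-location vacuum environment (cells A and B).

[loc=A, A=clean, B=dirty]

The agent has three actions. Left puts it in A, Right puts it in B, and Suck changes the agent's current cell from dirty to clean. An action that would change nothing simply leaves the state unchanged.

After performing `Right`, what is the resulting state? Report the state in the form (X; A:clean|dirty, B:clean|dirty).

start: (A; A:clean, B:dirty)
Right (#1): (B; A:clean, B:dirty)

(B; A:clean, B:dirty)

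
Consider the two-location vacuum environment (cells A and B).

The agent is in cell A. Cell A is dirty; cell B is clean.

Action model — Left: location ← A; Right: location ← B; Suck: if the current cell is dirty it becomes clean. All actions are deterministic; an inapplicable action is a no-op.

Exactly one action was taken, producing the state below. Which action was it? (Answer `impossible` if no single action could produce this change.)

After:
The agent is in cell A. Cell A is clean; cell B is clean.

Suck

try  Left: (A; A:dirty, B:clean)
try Right: (B; A:dirty, B:clean)
try  Suck: (A; A:clean, B:clean)  ← match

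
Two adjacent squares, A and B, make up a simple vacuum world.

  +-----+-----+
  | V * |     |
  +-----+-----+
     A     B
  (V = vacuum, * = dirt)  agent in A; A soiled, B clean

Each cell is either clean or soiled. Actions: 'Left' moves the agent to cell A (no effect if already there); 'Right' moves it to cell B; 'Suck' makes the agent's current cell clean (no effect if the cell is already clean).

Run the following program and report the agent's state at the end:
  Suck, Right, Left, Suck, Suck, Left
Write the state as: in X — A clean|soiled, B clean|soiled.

in A — A clean, B clean

t=1 Suck ⇒ in A — A clean, B clean
t=2 Right ⇒ in B — A clean, B clean
t=3 Left ⇒ in A — A clean, B clean
t=4 Suck ⇒ in A — A clean, B clean
t=5 Suck ⇒ in A — A clean, B clean
t=6 Left ⇒ in A — A clean, B clean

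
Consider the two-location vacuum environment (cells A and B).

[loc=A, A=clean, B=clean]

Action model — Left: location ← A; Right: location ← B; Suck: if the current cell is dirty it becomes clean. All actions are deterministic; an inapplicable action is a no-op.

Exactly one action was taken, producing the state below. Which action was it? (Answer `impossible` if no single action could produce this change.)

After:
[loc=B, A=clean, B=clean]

Right

try  Left: loc=A A=clean B=clean
try Right: loc=B A=clean B=clean  ← match
try  Suck: loc=A A=clean B=clean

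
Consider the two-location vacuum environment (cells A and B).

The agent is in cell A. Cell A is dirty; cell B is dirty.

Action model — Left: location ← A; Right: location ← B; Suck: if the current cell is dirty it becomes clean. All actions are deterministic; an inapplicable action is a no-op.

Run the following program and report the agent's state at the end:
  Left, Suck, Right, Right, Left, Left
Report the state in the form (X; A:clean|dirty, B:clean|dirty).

t=1 Left ⇒ (A; A:dirty, B:dirty)
t=2 Suck ⇒ (A; A:clean, B:dirty)
t=3 Right ⇒ (B; A:clean, B:dirty)
t=4 Right ⇒ (B; A:clean, B:dirty)
t=5 Left ⇒ (A; A:clean, B:dirty)
t=6 Left ⇒ (A; A:clean, B:dirty)

(A; A:clean, B:dirty)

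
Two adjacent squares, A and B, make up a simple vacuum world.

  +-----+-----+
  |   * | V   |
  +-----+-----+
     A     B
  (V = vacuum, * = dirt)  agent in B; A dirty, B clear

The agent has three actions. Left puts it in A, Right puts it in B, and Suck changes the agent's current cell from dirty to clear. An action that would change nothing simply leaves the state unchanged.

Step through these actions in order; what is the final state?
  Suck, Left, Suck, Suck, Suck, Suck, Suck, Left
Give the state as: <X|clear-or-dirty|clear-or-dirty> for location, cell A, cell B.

<A|clear|clear>

t=1 Suck ⇒ <B|dirty|clear>
t=2 Left ⇒ <A|dirty|clear>
t=3 Suck ⇒ <A|clear|clear>
t=4 Suck ⇒ <A|clear|clear>
t=5 Suck ⇒ <A|clear|clear>
t=6 Suck ⇒ <A|clear|clear>
t=7 Suck ⇒ <A|clear|clear>
t=8 Left ⇒ <A|clear|clear>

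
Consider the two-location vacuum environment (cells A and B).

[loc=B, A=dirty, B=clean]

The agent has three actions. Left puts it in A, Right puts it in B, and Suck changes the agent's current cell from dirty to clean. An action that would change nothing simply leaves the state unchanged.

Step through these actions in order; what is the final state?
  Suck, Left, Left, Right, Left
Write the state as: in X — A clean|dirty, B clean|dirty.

[1] after Suck: in B — A dirty, B clean
[2] after Left: in A — A dirty, B clean
[3] after Left: in A — A dirty, B clean
[4] after Right: in B — A dirty, B clean
[5] after Left: in A — A dirty, B clean

in A — A dirty, B clean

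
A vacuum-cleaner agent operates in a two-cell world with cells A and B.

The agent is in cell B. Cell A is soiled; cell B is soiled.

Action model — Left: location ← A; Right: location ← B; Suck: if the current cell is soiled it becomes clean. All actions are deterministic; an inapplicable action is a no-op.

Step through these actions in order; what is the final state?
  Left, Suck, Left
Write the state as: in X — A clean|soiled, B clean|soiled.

in A — A clean, B soiled

step 1/3 (Left): in A — A soiled, B soiled
step 2/3 (Suck): in A — A clean, B soiled
step 3/3 (Left): in A — A clean, B soiled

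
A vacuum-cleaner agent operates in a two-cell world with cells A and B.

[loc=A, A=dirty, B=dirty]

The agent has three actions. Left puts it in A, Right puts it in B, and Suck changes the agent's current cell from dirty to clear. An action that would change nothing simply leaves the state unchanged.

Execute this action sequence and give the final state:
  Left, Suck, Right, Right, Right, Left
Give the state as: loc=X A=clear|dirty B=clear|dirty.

loc=A A=clear B=dirty

1. Left → loc=A A=dirty B=dirty
2. Suck → loc=A A=clear B=dirty
3. Right → loc=B A=clear B=dirty
4. Right → loc=B A=clear B=dirty
5. Right → loc=B A=clear B=dirty
6. Left → loc=A A=clear B=dirty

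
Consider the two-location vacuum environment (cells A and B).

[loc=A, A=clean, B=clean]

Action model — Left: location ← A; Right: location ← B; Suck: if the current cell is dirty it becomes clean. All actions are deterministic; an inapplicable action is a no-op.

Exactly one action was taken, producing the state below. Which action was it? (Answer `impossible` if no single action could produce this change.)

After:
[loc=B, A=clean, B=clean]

try  Left: in A — A clean, B clean
try Right: in B — A clean, B clean  ← match
try  Suck: in A — A clean, B clean

Right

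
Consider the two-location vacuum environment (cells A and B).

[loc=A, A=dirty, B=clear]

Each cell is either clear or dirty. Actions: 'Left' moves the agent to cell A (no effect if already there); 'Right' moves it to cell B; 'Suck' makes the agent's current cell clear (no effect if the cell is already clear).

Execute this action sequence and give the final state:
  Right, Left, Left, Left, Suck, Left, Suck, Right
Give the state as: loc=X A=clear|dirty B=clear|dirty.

loc=B A=clear B=clear

step 1/8 (Right): loc=B A=dirty B=clear
step 2/8 (Left): loc=A A=dirty B=clear
step 3/8 (Left): loc=A A=dirty B=clear
step 4/8 (Left): loc=A A=dirty B=clear
step 5/8 (Suck): loc=A A=clear B=clear
step 6/8 (Left): loc=A A=clear B=clear
step 7/8 (Suck): loc=A A=clear B=clear
step 8/8 (Right): loc=B A=clear B=clear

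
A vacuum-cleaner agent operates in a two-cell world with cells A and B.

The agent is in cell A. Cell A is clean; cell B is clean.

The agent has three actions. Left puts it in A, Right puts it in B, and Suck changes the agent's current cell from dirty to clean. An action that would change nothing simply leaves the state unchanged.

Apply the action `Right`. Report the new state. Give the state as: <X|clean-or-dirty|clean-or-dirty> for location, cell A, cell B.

<B|clean|clean>

start: <A|clean|clean>
t=1 Right ⇒ <B|clean|clean>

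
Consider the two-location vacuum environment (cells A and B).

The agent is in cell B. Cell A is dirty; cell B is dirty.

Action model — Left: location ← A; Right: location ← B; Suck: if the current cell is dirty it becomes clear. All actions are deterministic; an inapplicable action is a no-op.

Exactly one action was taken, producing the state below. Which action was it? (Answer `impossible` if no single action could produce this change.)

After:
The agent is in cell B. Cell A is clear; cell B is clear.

impossible

try  Left: <A|dirty|dirty>
try Right: <B|dirty|dirty>
try  Suck: <B|dirty|clear>
no single action produces the after-state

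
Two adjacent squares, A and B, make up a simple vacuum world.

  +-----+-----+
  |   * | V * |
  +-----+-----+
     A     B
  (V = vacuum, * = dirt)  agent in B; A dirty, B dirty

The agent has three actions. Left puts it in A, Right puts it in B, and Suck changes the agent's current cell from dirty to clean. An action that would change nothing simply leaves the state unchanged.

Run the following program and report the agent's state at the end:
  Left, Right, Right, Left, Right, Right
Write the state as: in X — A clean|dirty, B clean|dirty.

1. Left → in A — A dirty, B dirty
2. Right → in B — A dirty, B dirty
3. Right → in B — A dirty, B dirty
4. Left → in A — A dirty, B dirty
5. Right → in B — A dirty, B dirty
6. Right → in B — A dirty, B dirty

in B — A dirty, B dirty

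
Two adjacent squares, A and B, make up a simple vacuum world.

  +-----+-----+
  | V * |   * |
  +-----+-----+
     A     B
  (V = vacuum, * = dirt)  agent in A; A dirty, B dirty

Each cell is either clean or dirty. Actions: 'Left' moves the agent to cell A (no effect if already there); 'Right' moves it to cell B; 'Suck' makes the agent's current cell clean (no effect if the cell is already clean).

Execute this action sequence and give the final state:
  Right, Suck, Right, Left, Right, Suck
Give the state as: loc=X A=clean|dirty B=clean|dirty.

1. Right → loc=B A=dirty B=dirty
2. Suck → loc=B A=dirty B=clean
3. Right → loc=B A=dirty B=clean
4. Left → loc=A A=dirty B=clean
5. Right → loc=B A=dirty B=clean
6. Suck → loc=B A=dirty B=clean

loc=B A=dirty B=clean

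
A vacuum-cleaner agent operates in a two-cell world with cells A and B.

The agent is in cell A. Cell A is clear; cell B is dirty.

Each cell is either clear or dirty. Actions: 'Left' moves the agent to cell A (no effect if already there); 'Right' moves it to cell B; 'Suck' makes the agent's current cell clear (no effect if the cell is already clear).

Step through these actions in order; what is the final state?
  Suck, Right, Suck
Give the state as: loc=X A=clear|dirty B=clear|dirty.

step 1/3 (Suck): loc=A A=clear B=dirty
step 2/3 (Right): loc=B A=clear B=dirty
step 3/3 (Suck): loc=B A=clear B=clear

loc=B A=clear B=clear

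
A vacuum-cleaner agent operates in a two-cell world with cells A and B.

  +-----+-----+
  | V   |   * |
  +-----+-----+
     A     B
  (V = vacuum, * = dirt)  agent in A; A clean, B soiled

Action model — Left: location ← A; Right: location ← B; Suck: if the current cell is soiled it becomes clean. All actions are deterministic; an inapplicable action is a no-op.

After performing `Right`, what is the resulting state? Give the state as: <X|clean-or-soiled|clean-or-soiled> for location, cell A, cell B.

<B|clean|soiled>

start: <A|clean|soiled>
t=1 Right ⇒ <B|clean|soiled>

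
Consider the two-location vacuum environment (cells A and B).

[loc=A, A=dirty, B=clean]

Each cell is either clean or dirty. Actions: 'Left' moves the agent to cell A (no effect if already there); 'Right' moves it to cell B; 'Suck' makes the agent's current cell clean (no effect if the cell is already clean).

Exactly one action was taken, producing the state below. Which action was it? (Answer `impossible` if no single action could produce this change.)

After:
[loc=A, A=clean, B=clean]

Suck

try  Left: loc=A A=dirty B=clean
try Right: loc=B A=dirty B=clean
try  Suck: loc=A A=clean B=clean  ← match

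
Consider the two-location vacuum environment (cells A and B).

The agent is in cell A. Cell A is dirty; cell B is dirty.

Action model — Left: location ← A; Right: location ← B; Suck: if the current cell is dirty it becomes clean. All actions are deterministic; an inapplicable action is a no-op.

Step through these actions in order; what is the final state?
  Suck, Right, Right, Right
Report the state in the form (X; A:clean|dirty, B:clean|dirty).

(B; A:clean, B:dirty)

1. Suck → (A; A:clean, B:dirty)
2. Right → (B; A:clean, B:dirty)
3. Right → (B; A:clean, B:dirty)
4. Right → (B; A:clean, B:dirty)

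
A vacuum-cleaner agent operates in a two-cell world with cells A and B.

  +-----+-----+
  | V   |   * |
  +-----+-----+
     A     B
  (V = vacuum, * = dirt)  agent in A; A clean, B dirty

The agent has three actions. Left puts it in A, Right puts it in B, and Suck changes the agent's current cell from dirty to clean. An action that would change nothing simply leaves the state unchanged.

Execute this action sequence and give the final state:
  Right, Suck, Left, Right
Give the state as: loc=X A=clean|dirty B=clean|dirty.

[1] after Right: loc=B A=clean B=dirty
[2] after Suck: loc=B A=clean B=clean
[3] after Left: loc=A A=clean B=clean
[4] after Right: loc=B A=clean B=clean

loc=B A=clean B=clean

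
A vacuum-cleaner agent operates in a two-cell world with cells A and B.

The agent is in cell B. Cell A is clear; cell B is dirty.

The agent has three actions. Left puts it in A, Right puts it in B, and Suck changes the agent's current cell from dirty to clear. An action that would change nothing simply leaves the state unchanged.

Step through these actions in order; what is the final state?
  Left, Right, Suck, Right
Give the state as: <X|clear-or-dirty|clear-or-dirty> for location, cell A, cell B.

<B|clear|clear>

1) do Left; now <A|clear|dirty>
2) do Right; now <B|clear|dirty>
3) do Suck; now <B|clear|clear>
4) do Right; now <B|clear|clear>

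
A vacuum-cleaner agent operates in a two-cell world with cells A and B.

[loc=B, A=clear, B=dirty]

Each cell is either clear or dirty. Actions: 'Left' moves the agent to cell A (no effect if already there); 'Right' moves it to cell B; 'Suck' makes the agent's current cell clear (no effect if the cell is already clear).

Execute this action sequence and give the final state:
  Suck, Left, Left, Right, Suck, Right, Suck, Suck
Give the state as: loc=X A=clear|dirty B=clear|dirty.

loc=B A=clear B=clear

step 1/8 (Suck): loc=B A=clear B=clear
step 2/8 (Left): loc=A A=clear B=clear
step 3/8 (Left): loc=A A=clear B=clear
step 4/8 (Right): loc=B A=clear B=clear
step 5/8 (Suck): loc=B A=clear B=clear
step 6/8 (Right): loc=B A=clear B=clear
step 7/8 (Suck): loc=B A=clear B=clear
step 8/8 (Suck): loc=B A=clear B=clear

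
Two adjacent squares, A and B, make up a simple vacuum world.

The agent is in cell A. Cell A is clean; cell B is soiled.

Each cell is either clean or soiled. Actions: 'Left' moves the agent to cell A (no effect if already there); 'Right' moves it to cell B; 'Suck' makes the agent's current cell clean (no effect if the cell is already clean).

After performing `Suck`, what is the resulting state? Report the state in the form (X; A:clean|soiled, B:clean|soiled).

start: (A; A:clean, B:soiled)
1. Suck → (A; A:clean, B:soiled)

(A; A:clean, B:soiled)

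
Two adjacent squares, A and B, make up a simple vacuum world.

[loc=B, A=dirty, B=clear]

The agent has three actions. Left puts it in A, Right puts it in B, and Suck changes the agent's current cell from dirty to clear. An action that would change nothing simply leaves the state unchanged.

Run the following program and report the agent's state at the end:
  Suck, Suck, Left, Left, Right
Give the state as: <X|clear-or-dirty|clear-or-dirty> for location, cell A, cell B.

<B|dirty|clear>

t=1 Suck ⇒ <B|dirty|clear>
t=2 Suck ⇒ <B|dirty|clear>
t=3 Left ⇒ <A|dirty|clear>
t=4 Left ⇒ <A|dirty|clear>
t=5 Right ⇒ <B|dirty|clear>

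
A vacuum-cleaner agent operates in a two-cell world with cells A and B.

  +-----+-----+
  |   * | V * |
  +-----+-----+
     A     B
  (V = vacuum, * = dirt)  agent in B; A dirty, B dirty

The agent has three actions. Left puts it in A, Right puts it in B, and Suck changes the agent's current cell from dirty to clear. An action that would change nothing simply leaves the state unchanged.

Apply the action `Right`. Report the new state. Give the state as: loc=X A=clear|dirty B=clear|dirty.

start: loc=B A=dirty B=dirty
1. Right → loc=B A=dirty B=dirty

loc=B A=dirty B=dirty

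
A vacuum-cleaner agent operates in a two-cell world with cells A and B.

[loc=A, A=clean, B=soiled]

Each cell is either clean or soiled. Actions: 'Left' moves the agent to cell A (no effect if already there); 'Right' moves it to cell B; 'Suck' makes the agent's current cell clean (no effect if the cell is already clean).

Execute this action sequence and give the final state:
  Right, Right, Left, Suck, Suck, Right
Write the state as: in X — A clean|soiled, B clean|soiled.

Right (#1): in B — A clean, B soiled
Right (#2): in B — A clean, B soiled
Left (#3): in A — A clean, B soiled
Suck (#4): in A — A clean, B soiled
Suck (#5): in A — A clean, B soiled
Right (#6): in B — A clean, B soiled

in B — A clean, B soiled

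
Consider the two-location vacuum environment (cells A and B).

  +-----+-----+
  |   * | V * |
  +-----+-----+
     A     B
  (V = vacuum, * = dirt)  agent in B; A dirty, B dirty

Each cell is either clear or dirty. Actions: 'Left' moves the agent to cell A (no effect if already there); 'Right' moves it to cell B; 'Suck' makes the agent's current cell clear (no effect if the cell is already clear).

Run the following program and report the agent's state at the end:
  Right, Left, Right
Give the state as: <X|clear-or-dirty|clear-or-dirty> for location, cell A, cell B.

<B|dirty|dirty>

Right (#1): <B|dirty|dirty>
Left (#2): <A|dirty|dirty>
Right (#3): <B|dirty|dirty>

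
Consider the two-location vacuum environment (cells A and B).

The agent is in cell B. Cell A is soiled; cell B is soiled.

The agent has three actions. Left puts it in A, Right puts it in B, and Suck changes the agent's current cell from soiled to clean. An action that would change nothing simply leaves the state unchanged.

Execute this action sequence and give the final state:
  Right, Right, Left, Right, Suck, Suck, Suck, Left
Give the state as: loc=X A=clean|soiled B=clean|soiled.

loc=A A=soiled B=clean

[1] after Right: loc=B A=soiled B=soiled
[2] after Right: loc=B A=soiled B=soiled
[3] after Left: loc=A A=soiled B=soiled
[4] after Right: loc=B A=soiled B=soiled
[5] after Suck: loc=B A=soiled B=clean
[6] after Suck: loc=B A=soiled B=clean
[7] after Suck: loc=B A=soiled B=clean
[8] after Left: loc=A A=soiled B=clean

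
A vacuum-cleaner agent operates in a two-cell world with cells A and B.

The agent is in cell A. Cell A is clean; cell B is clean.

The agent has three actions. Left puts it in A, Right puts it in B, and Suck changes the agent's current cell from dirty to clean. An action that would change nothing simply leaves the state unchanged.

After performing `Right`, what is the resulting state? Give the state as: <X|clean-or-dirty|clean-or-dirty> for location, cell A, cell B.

<B|clean|clean>

start: <A|clean|clean>
1. Right → <B|clean|clean>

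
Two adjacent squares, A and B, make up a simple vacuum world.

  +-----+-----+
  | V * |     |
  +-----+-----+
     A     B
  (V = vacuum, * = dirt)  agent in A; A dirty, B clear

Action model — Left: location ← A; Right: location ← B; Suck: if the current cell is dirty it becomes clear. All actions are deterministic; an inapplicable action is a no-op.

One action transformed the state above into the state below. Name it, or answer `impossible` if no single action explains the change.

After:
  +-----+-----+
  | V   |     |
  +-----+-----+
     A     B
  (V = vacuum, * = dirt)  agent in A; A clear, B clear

Suck

try  Left: in A — A dirty, B clear
try Right: in B — A dirty, B clear
try  Suck: in A — A clear, B clear  ← match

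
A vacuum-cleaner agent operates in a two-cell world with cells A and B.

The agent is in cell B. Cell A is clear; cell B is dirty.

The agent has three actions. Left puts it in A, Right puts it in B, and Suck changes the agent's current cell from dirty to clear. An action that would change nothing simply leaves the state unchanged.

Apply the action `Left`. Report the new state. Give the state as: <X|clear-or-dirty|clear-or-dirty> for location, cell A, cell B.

<A|clear|dirty>

start: <B|clear|dirty>
t=1 Left ⇒ <A|clear|dirty>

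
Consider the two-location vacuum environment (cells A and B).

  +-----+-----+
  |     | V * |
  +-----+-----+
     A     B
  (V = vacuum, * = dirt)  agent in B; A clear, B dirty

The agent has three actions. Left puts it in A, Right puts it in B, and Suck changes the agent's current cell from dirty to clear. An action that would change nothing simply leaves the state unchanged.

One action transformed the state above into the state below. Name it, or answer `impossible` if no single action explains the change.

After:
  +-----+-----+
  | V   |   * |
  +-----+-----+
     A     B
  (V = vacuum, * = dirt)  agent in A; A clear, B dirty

try  Left: (A; A:clear, B:dirty)  ← match
try Right: (B; A:clear, B:dirty)
try  Suck: (B; A:clear, B:clear)

Left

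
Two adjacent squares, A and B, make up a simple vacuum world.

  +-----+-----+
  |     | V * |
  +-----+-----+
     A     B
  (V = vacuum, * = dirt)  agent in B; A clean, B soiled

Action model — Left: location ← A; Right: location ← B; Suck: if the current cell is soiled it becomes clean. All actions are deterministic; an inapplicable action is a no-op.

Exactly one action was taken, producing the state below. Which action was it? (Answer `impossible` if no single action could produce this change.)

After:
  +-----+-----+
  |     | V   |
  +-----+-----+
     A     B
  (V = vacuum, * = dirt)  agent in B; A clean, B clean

try  Left: in A — A clean, B soiled
try Right: in B — A clean, B soiled
try  Suck: in B — A clean, B clean  ← match

Suck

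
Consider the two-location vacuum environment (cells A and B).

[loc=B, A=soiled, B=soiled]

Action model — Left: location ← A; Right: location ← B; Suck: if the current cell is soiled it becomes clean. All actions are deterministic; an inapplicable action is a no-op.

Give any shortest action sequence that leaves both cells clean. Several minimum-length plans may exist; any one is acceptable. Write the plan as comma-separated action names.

Suck, Left, Suck

step 1/3 (Suck): <B|soiled|clean>
step 2/3 (Left): <A|soiled|clean>
step 3/3 (Suck): <A|clean|clean>
min 3: Suck B + move + Suck A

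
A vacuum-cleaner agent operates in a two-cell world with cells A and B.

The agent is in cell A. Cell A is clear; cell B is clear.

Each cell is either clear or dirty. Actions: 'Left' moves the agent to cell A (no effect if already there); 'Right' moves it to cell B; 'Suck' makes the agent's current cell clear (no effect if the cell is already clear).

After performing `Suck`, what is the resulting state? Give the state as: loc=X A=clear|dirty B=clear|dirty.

loc=A A=clear B=clear

start: loc=A A=clear B=clear
1. Suck → loc=A A=clear B=clear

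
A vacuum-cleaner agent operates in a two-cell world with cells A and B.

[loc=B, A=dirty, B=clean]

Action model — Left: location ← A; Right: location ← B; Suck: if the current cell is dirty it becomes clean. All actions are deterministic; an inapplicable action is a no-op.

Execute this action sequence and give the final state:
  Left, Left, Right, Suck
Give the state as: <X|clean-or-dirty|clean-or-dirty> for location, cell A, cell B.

step 1/4 (Left): <A|dirty|clean>
step 2/4 (Left): <A|dirty|clean>
step 3/4 (Right): <B|dirty|clean>
step 4/4 (Suck): <B|dirty|clean>

<B|dirty|clean>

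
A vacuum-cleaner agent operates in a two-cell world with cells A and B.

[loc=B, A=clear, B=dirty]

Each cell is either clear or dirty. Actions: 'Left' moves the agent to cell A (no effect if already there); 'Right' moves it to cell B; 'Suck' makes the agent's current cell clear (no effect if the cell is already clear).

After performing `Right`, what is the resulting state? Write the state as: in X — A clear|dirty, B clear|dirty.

start: in B — A clear, B dirty
[1] after Right: in B — A clear, B dirty

in B — A clear, B dirty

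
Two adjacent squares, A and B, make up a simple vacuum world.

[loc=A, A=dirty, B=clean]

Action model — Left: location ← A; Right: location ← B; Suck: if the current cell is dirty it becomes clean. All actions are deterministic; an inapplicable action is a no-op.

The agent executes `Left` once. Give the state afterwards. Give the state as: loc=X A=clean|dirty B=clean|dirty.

loc=A A=dirty B=clean

start: loc=A A=dirty B=clean
Left (#1): loc=A A=dirty B=clean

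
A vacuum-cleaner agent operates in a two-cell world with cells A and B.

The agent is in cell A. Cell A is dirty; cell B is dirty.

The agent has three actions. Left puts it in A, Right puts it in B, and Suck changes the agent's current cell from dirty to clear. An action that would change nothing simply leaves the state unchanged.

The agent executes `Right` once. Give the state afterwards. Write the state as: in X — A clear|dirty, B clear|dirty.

in B — A dirty, B dirty

start: in A — A dirty, B dirty
[1] after Right: in B — A dirty, B dirty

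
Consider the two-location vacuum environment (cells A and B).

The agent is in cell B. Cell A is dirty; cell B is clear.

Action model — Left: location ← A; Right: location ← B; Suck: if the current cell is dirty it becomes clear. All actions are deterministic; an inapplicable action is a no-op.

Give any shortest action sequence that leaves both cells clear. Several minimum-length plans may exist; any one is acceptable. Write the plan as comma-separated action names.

Left, Suck

Left (#1): loc=A A=dirty B=clear
Suck (#2): loc=A A=clear B=clear
min 2: go A then Suck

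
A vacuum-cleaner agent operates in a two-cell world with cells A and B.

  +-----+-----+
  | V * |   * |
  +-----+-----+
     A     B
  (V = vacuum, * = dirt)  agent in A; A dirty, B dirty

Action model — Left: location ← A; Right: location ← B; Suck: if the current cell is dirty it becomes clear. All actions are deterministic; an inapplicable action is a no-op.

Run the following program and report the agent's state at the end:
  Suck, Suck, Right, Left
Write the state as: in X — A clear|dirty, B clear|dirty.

step 1/4 (Suck): in A — A clear, B dirty
step 2/4 (Suck): in A — A clear, B dirty
step 3/4 (Right): in B — A clear, B dirty
step 4/4 (Left): in A — A clear, B dirty

in A — A clear, B dirty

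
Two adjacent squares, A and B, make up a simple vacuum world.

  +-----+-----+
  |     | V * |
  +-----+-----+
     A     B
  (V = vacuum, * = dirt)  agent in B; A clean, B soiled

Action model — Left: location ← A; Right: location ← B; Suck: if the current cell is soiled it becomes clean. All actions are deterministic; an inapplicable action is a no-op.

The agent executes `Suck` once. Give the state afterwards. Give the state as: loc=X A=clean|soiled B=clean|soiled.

start: loc=B A=clean B=soiled
1) do Suck; now loc=B A=clean B=clean

loc=B A=clean B=clean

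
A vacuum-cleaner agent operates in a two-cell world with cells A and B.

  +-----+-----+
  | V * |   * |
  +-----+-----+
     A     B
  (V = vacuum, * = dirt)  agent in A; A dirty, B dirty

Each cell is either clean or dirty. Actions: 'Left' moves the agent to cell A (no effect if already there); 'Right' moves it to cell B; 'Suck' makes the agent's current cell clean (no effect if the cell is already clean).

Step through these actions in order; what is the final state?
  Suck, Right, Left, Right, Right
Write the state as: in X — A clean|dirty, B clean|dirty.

in B — A clean, B dirty

1. Suck → in A — A clean, B dirty
2. Right → in B — A clean, B dirty
3. Left → in A — A clean, B dirty
4. Right → in B — A clean, B dirty
5. Right → in B — A clean, B dirty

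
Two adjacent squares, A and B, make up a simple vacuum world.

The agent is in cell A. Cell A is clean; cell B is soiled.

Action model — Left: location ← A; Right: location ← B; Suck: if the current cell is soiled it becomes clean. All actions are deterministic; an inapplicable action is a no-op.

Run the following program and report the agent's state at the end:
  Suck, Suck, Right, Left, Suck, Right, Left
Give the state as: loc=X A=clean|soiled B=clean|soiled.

1. Suck → loc=A A=clean B=soiled
2. Suck → loc=A A=clean B=soiled
3. Right → loc=B A=clean B=soiled
4. Left → loc=A A=clean B=soiled
5. Suck → loc=A A=clean B=soiled
6. Right → loc=B A=clean B=soiled
7. Left → loc=A A=clean B=soiled

loc=A A=clean B=soiled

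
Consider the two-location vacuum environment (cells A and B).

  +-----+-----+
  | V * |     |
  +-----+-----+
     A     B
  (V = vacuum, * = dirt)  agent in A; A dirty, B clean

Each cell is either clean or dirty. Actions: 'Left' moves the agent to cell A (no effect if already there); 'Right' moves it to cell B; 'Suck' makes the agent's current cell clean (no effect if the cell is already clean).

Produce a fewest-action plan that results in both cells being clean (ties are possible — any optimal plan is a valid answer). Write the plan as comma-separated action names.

Suck

[1] after Suck: loc=A A=clean B=clean
min 1: A is dirty, one Suck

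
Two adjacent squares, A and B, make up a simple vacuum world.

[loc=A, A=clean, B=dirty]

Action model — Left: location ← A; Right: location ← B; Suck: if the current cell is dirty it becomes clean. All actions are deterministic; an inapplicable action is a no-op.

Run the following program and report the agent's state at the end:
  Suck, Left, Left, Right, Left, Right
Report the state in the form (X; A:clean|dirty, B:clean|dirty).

t=1 Suck ⇒ (A; A:clean, B:dirty)
t=2 Left ⇒ (A; A:clean, B:dirty)
t=3 Left ⇒ (A; A:clean, B:dirty)
t=4 Right ⇒ (B; A:clean, B:dirty)
t=5 Left ⇒ (A; A:clean, B:dirty)
t=6 Right ⇒ (B; A:clean, B:dirty)

(B; A:clean, B:dirty)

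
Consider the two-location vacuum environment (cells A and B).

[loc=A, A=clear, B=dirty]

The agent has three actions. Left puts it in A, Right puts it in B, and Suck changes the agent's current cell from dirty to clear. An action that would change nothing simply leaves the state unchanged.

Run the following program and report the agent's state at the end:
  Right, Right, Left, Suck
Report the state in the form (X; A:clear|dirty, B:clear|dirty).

(A; A:clear, B:dirty)

step 1/4 (Right): (B; A:clear, B:dirty)
step 2/4 (Right): (B; A:clear, B:dirty)
step 3/4 (Left): (A; A:clear, B:dirty)
step 4/4 (Suck): (A; A:clear, B:dirty)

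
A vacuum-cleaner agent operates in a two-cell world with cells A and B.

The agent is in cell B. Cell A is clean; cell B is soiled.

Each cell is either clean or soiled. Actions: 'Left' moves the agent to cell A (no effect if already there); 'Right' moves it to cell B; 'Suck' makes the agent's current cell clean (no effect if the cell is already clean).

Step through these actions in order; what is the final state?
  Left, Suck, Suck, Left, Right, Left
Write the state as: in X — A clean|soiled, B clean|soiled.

in A — A clean, B soiled

Left (#1): in A — A clean, B soiled
Suck (#2): in A — A clean, B soiled
Suck (#3): in A — A clean, B soiled
Left (#4): in A — A clean, B soiled
Right (#5): in B — A clean, B soiled
Left (#6): in A — A clean, B soiled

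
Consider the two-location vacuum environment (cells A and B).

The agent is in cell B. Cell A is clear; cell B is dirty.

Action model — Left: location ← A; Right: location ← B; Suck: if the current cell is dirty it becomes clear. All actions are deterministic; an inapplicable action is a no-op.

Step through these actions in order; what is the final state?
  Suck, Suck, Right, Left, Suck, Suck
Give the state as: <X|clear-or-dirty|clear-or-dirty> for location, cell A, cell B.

<A|clear|clear>

[1] after Suck: <B|clear|clear>
[2] after Suck: <B|clear|clear>
[3] after Right: <B|clear|clear>
[4] after Left: <A|clear|clear>
[5] after Suck: <A|clear|clear>
[6] after Suck: <A|clear|clear>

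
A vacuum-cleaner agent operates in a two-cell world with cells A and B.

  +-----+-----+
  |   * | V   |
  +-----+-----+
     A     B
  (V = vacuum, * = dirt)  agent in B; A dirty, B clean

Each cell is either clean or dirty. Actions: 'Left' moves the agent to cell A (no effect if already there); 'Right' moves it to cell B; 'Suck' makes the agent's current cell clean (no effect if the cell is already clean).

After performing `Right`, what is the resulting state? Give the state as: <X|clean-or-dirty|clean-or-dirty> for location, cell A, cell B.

<B|dirty|clean>

start: <B|dirty|clean>
1. Right → <B|dirty|clean>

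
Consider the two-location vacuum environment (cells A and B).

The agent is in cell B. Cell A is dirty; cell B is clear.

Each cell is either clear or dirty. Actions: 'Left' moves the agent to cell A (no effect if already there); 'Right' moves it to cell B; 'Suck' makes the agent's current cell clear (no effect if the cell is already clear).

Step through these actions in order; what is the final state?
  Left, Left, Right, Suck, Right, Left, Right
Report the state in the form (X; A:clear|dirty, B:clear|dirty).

(B; A:dirty, B:clear)

[1] after Left: (A; A:dirty, B:clear)
[2] after Left: (A; A:dirty, B:clear)
[3] after Right: (B; A:dirty, B:clear)
[4] after Suck: (B; A:dirty, B:clear)
[5] after Right: (B; A:dirty, B:clear)
[6] after Left: (A; A:dirty, B:clear)
[7] after Right: (B; A:dirty, B:clear)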